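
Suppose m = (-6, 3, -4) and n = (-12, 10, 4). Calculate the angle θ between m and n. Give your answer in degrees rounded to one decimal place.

46.9

m · n = (-6)·(-12) + 3·10 + (-4)·4 = 72 + 30 - 16 = 86
|m|² = 36 + 9 + 16 = 61,  |m| = √61 ≈ 7.810250
|n|² = 144 + 100 + 16 = 260,  |n| = √260 ≈ 16.124515
cos θ = 86 / (7.810250 · 16.124515) ≈ 0.68288
θ = arccos(0.68288) ≈ 46.9°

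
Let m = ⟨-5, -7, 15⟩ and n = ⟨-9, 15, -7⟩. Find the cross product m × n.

(-176, -170, -138)

i: (-7)·(-7) - 15·15 = 49 - 225 = -176
j: 15·(-9) - (-5)·(-7) = -135 - 35 = -170
k: (-5)·15 - (-7)·(-9) = -75 - 63 = -138
m × n = (-176, -170, -138)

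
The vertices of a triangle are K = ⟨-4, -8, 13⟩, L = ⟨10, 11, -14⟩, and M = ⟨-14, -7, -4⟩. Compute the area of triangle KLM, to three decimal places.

311.166

KL = (14, 19, -27),  KM = (-10, 1, -17)
i: 19·(-17) - (-27)·1 = -323 - (-27) = -296
j: (-27)·(-10) - 14·(-17) = 270 - (-238) = 508
k: 14·1 - 19·(-10) = 14 - (-190) = 204
KL × KM = (-296, 508, 204)
|KL × KM| = √387296 ≈ 622.3311
area = ½ · 622.3311 ≈ 311.166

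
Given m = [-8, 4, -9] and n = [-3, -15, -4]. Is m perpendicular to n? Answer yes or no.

yes

m · n = (-8)·(-3) + 4·(-15) + (-9)·(-4) = 24 - 60 + 36 = 0
Zero, so the vectors are orthogonal.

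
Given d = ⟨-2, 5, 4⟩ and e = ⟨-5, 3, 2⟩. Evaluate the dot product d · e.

d · e = (-2)·(-5) + 5·3 + 4·2 = 10 + 15 + 8 = 33

33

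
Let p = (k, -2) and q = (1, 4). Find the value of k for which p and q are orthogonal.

p · q = k·1 + (-2)·4 = -8 + 1k
Set equal to 0: 1k = 8, so k = 8.

8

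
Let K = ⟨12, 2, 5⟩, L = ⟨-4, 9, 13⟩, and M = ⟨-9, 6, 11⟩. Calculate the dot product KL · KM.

KL = L − K = (-16, 7, 8)
KM = M − K = (-21, 4, 6)
KL · KM = (-16)·(-21) + 7·4 + 8·6 = 336 + 28 + 48 = 412

412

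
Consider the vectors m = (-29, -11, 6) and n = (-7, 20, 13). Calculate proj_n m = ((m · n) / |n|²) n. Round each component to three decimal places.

(-0.691, 1.974, 1.283)

m · n = (-29)·(-7) + (-11)·20 + 6·13 = 203 - 220 + 78 = 61
|n|² = 49 + 400 + 169 = 618
proj_n m = (61/618) · (-7, 20, 13) ≈ (-0.691, 1.974, 1.283)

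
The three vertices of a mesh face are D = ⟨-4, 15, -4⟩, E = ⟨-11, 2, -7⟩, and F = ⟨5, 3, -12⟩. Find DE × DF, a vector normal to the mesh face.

(68, -83, 201)

DE = (-7, -13, -3)
DF = (9, -12, -8)
i: (-13)·(-8) - (-3)·(-12) = 104 - 36 = 68
j: (-3)·9 - (-7)·(-8) = -27 - 56 = -83
k: (-7)·(-12) - (-13)·9 = 84 - (-117) = 201
DE × DF = (68, -83, 201)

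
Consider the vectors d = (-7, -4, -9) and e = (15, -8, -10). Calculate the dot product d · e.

17

d · e = (-7)·15 + (-4)·(-8) + (-9)·(-10) = -105 + 32 + 90 = 17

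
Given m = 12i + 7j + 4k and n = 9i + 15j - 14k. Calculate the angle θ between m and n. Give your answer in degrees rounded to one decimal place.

m · n = 12·9 + 7·15 + 4·(-14) = 108 + 105 - 56 = 157
|m|² = 144 + 49 + 16 = 209,  |m| = √209 ≈ 14.456832
|n|² = 81 + 225 + 196 = 502,  |n| = √502 ≈ 22.405357
cos θ = 157 / (14.456832 · 22.405357) ≈ 0.48470
θ = arccos(0.48470) ≈ 61.0°

61.0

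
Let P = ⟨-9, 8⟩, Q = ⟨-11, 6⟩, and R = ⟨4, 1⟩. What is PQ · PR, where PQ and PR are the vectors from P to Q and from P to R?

-12

PQ = Q − P = (-2, -2)
PR = R − P = (13, -7)
PQ · PR = (-2)·13 + (-2)·(-7) = -26 + 14 = -12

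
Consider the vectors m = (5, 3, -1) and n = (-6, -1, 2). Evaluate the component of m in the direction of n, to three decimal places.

-5.466

m · n = 5·(-6) + 3·(-1) + (-1)·2 = -30 - 3 - 2 = -35
|n| = √(36 + 1 + 4) = √41 ≈ 6.4031
comp_n m = -35 / √41 ≈ -5.466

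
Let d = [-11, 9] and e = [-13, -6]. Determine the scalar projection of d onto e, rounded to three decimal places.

d · e = (-11)·(-13) + 9·(-6) = 143 - 54 = 89
|e| = √(169 + 36) = √205 ≈ 14.3178
comp_e d = 89 / √205 ≈ 6.216

6.216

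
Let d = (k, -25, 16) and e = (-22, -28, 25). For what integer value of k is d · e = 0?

50

d · e = k·(-22) + (-25)·(-28) + 16·25 = 1100 - 22k
Set equal to 0: -22k = -1100, so k = 50.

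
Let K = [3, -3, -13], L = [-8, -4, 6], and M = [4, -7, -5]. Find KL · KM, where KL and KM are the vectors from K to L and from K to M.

KL = L − K = (-11, -1, 19)
KM = M − K = (1, -4, 8)
KL · KM = (-11)·1 + (-1)·(-4) + 19·8 = -11 + 4 + 152 = 145

145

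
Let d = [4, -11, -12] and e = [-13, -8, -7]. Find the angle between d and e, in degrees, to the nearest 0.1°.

d · e = 4·(-13) + (-11)·(-8) + (-12)·(-7) = -52 + 88 + 84 = 120
|d|² = 16 + 121 + 144 = 281,  |d| = √281 ≈ 16.763055
|e|² = 169 + 64 + 49 = 282,  |e| = √282 ≈ 16.792856
cos θ = 120 / (16.763055 · 16.792856) ≈ 0.42629
θ = arccos(0.42629) ≈ 64.8°

64.8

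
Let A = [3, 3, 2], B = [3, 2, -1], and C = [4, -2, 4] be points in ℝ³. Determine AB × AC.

AB = (0, -1, -3)
AC = (1, -5, 2)
i: (-1)·2 - (-3)·(-5) = -2 - 15 = -17
j: (-3)·1 - 0·2 = -3 - 0 = -3
k: 0·(-5) - (-1)·1 = 0 - (-1) = 1
AB × AC = (-17, -3, 1)

(-17, -3, 1)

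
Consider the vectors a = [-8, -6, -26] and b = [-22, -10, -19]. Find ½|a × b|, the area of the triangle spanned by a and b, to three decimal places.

i: (-6)·(-19) - (-26)·(-10) = 114 - 260 = -146
j: (-26)·(-22) - (-8)·(-19) = 572 - 152 = 420
k: (-8)·(-10) - (-6)·(-22) = 80 - 132 = -52
a × b = (-146, 420, -52)
|a × b| = √((-146)² + 420² + (-52)²) = √200420 ≈ 447.6829
area = ½ · 447.6829 ≈ 223.841

223.841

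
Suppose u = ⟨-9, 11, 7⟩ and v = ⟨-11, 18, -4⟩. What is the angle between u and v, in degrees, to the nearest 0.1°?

u · v = (-9)·(-11) + 11·18 + 7·(-4) = 99 + 198 - 28 = 269
|u|² = 81 + 121 + 49 = 251,  |u| = √251 ≈ 15.842980
|v|² = 121 + 324 + 16 = 461,  |v| = √461 ≈ 21.470911
cos θ = 269 / (15.842980 · 21.470911) ≈ 0.79080
θ = arccos(0.79080) ≈ 37.7°

37.7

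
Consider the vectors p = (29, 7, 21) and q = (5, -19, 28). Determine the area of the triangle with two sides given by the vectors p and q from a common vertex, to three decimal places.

i: 7·28 - 21·(-19) = 196 - (-399) = 595
j: 21·5 - 29·28 = 105 - 812 = -707
k: 29·(-19) - 7·5 = -551 - 35 = -586
p × q = (595, -707, -586)
|p × q| = √(595² + (-707)² + (-586)²) = √1197270 ≈ 1094.1983
area = ½ · 1094.1983 ≈ 547.099

547.099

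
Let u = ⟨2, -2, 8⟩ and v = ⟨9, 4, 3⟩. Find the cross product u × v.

i: (-2)·3 - 8·4 = -6 - 32 = -38
j: 8·9 - 2·3 = 72 - 6 = 66
k: 2·4 - (-2)·9 = 8 - (-18) = 26
u × v = (-38, 66, 26)

(-38, 66, 26)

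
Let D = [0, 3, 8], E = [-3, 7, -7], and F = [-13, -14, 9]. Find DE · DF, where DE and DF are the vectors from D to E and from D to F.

-44

DE = E − D = (-3, 4, -15)
DF = F − D = (-13, -17, 1)
DE · DF = (-3)·(-13) + 4·(-17) + (-15)·1 = 39 - 68 - 15 = -44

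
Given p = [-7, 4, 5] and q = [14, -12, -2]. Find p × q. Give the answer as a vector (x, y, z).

i: 4·(-2) - 5·(-12) = -8 - (-60) = 52
j: 5·14 - (-7)·(-2) = 70 - 14 = 56
k: (-7)·(-12) - 4·14 = 84 - 56 = 28
p × q = (52, 56, 28)

(52, 56, 28)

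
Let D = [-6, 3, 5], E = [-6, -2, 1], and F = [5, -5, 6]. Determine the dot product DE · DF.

36

DE = E − D = (0, -5, -4)
DF = F − D = (11, -8, 1)
DE · DF = 0·11 + (-5)·(-8) + (-4)·1 = 0 + 40 - 4 = 36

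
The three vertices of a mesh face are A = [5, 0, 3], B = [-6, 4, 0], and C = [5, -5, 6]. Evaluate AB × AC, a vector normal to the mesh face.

AB = (-11, 4, -3)
AC = (0, -5, 3)
i: 4·3 - (-3)·(-5) = 12 - 15 = -3
j: (-3)·0 - (-11)·3 = 0 - (-33) = 33
k: (-11)·(-5) - 4·0 = 55 - 0 = 55
AB × AC = (-3, 33, 55)

(-3, 33, 55)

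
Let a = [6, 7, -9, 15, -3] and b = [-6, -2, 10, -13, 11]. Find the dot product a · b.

a · b = 6·(-6) + 7·(-2) + (-9)·10 + 15·(-13) + (-3)·11 = -36 - 14 - 90 - 195 - 33 = -368

-368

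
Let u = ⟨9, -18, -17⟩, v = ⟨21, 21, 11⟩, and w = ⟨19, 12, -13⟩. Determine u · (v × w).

-9822

v × w:
i: 21·(-13) - 11·12 = -273 - 132 = -405
j: 11·19 - 21·(-13) = 209 - (-273) = 482
k: 21·12 - 21·19 = 252 - 399 = -147
v × w = (-405, 482, -147)
u · (v × w) = 9·(-405) + (-18)·482 + (-17)·(-147) = -3645 - 8676 + 2499 = -9822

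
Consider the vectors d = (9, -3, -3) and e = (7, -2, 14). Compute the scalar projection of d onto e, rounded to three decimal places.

d · e = 9·7 + (-3)·(-2) + (-3)·14 = 63 + 6 - 42 = 27
|e| = √(49 + 4 + 196) = √249 ≈ 15.7797
comp_e d = 27 / √249 ≈ 1.711

1.711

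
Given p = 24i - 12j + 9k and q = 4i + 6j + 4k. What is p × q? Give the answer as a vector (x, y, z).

(-102, -60, 192)

i: (-12)·4 - 9·6 = -48 - 54 = -102
j: 9·4 - 24·4 = 36 - 96 = -60
k: 24·6 - (-12)·4 = 144 - (-48) = 192
p × q = (-102, -60, 192)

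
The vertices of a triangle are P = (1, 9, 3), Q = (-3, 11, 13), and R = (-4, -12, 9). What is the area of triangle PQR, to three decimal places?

PQ = (-4, 2, 10),  PR = (-5, -21, 6)
i: 2·6 - 10·(-21) = 12 - (-210) = 222
j: 10·(-5) - (-4)·6 = -50 - (-24) = -26
k: (-4)·(-21) - 2·(-5) = 84 - (-10) = 94
PQ × PR = (222, -26, 94)
|PQ × PR| = √58796 ≈ 242.4789
area = ½ · 242.4789 ≈ 121.239

121.239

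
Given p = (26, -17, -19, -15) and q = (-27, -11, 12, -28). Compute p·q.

p · q = 26·(-27) + (-17)·(-11) + (-19)·12 + (-15)·(-28) = -702 + 187 - 228 + 420 = -323

-323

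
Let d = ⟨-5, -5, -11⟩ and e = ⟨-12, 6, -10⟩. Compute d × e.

i: (-5)·(-10) - (-11)·6 = 50 - (-66) = 116
j: (-11)·(-12) - (-5)·(-10) = 132 - 50 = 82
k: (-5)·6 - (-5)·(-12) = -30 - 60 = -90
d × e = (116, 82, -90)

(116, 82, -90)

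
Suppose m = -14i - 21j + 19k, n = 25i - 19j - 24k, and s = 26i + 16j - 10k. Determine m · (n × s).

n × s:
i: (-19)·(-10) - (-24)·16 = 190 - (-384) = 574
j: (-24)·26 - 25·(-10) = -624 - (-250) = -374
k: 25·16 - (-19)·26 = 400 - (-494) = 894
n × s = (574, -374, 894)
m · (n × s) = (-14)·574 + (-21)·(-374) + 19·894 = -8036 + 7854 + 16986 = 16804

16804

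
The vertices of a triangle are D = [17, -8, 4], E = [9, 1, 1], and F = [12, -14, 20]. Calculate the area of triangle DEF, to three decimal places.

106.035

DE = (-8, 9, -3),  DF = (-5, -6, 16)
i: 9·16 - (-3)·(-6) = 144 - 18 = 126
j: (-3)·(-5) - (-8)·16 = 15 - (-128) = 143
k: (-8)·(-6) - 9·(-5) = 48 - (-45) = 93
DE × DF = (126, 143, 93)
|DE × DF| = √44974 ≈ 212.0707
area = ½ · 212.0707 ≈ 106.035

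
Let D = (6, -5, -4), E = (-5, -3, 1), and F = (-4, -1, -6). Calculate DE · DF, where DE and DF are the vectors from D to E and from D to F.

108

DE = E − D = (-11, 2, 5)
DF = F − D = (-10, 4, -2)
DE · DF = (-11)·(-10) + 2·4 + 5·(-2) = 110 + 8 - 10 = 108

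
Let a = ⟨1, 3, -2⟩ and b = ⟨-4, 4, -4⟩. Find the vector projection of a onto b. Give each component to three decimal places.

(-1.333, 1.333, -1.333)

a · b = 1·(-4) + 3·4 + (-2)·(-4) = -4 + 12 + 8 = 16
|b|² = 16 + 16 + 16 = 48
proj_b a = (16/48) · (-4, 4, -4) ≈ (-1.333, 1.333, -1.333)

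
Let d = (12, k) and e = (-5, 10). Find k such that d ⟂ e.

6

d · e = 12·(-5) + k·10 = -60 + 10k
Set equal to 0: 10k = 60, so k = 6.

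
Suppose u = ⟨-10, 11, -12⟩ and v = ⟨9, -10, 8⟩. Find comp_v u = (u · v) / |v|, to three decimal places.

-18.911

u · v = (-10)·9 + 11·(-10) + (-12)·8 = -90 - 110 - 96 = -296
|v| = √(81 + 100 + 64) = √245 ≈ 15.6525
comp_v u = -296 / √245 ≈ -18.911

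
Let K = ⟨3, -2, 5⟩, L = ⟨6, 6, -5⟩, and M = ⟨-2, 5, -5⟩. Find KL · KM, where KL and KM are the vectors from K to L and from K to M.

141

KL = L − K = (3, 8, -10)
KM = M − K = (-5, 7, -10)
KL · KM = 3·(-5) + 8·7 + (-10)·(-10) = -15 + 56 + 100 = 141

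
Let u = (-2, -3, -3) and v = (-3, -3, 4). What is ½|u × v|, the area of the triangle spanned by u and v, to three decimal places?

13.592

i: (-3)·4 - (-3)·(-3) = -12 - 9 = -21
j: (-3)·(-3) - (-2)·4 = 9 - (-8) = 17
k: (-2)·(-3) - (-3)·(-3) = 6 - 9 = -3
u × v = (-21, 17, -3)
|u × v| = √((-21)² + 17² + (-3)²) = √739 ≈ 27.1846
area = ½ · 27.1846 ≈ 13.592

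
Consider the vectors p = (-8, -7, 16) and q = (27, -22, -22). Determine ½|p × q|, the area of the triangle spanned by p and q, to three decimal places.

337.193

i: (-7)·(-22) - 16·(-22) = 154 - (-352) = 506
j: 16·27 - (-8)·(-22) = 432 - 176 = 256
k: (-8)·(-22) - (-7)·27 = 176 - (-189) = 365
p × q = (506, 256, 365)
|p × q| = √(506² + 256² + 365²) = √454797 ≈ 674.3864
area = ½ · 674.3864 ≈ 337.193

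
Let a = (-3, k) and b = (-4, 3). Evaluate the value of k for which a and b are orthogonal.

-4

a · b = (-3)·(-4) + k·3 = 12 + 3k
Set equal to 0: 3k = -12, so k = -4.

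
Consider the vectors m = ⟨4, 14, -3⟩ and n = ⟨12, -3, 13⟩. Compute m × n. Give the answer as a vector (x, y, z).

(173, -88, -180)

i: 14·13 - (-3)·(-3) = 182 - 9 = 173
j: (-3)·12 - 4·13 = -36 - 52 = -88
k: 4·(-3) - 14·12 = -12 - 168 = -180
m × n = (173, -88, -180)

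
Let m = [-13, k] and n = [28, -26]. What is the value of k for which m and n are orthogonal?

m · n = (-13)·28 + k·(-26) = -364 - 26k
Set equal to 0: -26k = 364, so k = -14.

-14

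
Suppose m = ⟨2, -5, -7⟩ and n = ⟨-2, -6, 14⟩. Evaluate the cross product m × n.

(-112, -14, -22)

i: (-5)·14 - (-7)·(-6) = -70 - 42 = -112
j: (-7)·(-2) - 2·14 = 14 - 28 = -14
k: 2·(-6) - (-5)·(-2) = -12 - 10 = -22
m × n = (-112, -14, -22)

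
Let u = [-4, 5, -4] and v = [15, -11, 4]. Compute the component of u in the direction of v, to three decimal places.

u · v = (-4)·15 + 5·(-11) + (-4)·4 = -60 - 55 - 16 = -131
|v| = √(225 + 121 + 16) = √362 ≈ 19.0263
comp_v u = -131 / √362 ≈ -6.885

-6.885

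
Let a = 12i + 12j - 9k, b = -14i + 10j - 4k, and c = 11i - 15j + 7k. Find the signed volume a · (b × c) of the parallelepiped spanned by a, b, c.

-132

b × c:
i: 10·7 - (-4)·(-15) = 70 - 60 = 10
j: (-4)·11 - (-14)·7 = -44 - (-98) = 54
k: (-14)·(-15) - 10·11 = 210 - 110 = 100
b × c = (10, 54, 100)
a · (b × c) = 12·10 + 12·54 + (-9)·100 = 120 + 648 - 900 = -132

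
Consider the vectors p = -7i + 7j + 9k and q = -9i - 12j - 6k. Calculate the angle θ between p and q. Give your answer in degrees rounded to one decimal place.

110.3

p · q = (-7)·(-9) + 7·(-12) + 9·(-6) = 63 - 84 - 54 = -75
|p|² = 49 + 49 + 81 = 179,  |p| = √179 ≈ 13.379088
|q|² = 81 + 144 + 36 = 261,  |q| = √261 ≈ 16.155494
cos θ = -75 / (13.379088 · 16.155494) ≈ -0.34699
θ = arccos(-0.34699) ≈ 110.3°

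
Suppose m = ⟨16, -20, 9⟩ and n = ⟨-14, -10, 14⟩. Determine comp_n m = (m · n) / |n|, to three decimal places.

4.599

m · n = 16·(-14) + (-20)·(-10) + 9·14 = -224 + 200 + 126 = 102
|n| = √(196 + 100 + 196) = √492 ≈ 22.1811
comp_n m = 102 / √492 ≈ 4.599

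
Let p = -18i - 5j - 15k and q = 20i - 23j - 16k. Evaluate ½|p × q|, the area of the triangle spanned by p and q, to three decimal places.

412.361

i: (-5)·(-16) - (-15)·(-23) = 80 - 345 = -265
j: (-15)·20 - (-18)·(-16) = -300 - 288 = -588
k: (-18)·(-23) - (-5)·20 = 414 - (-100) = 514
p × q = (-265, -588, 514)
|p × q| = √((-265)² + (-588)² + 514²) = √680165 ≈ 824.7212
area = ½ · 824.7212 ≈ 412.361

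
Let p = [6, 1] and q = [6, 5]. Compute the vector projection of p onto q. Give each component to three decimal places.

p · q = 6·6 + 1·5 = 36 + 5 = 41
|q|² = 36 + 25 = 61
proj_q p = (41/61) · (6, 5) ≈ (4.033, 3.361)

(4.033, 3.361)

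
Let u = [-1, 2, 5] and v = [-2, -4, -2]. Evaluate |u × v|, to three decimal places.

21.541

i: 2·(-2) - 5·(-4) = -4 - (-20) = 16
j: 5·(-2) - (-1)·(-2) = -10 - 2 = -12
k: (-1)·(-4) - 2·(-2) = 4 - (-4) = 8
u × v = (16, -12, 8)
|u × v| = √(16² + (-12)² + 8²) = √464 ≈ 21.5407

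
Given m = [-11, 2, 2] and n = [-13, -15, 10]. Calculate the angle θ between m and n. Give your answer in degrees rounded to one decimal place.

m · n = (-11)·(-13) + 2·(-15) + 2·10 = 143 - 30 + 20 = 133
|m|² = 121 + 4 + 4 = 129,  |m| = √129 ≈ 11.357817
|n|² = 169 + 225 + 100 = 494,  |n| = √494 ≈ 22.226111
cos θ = 133 / (11.357817 · 22.226111) ≈ 0.52686
θ = arccos(0.52686) ≈ 58.2°

58.2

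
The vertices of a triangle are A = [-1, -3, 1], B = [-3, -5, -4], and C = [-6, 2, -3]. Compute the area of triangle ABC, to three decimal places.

21.083

AB = (-2, -2, -5),  AC = (-5, 5, -4)
i: (-2)·(-4) - (-5)·5 = 8 - (-25) = 33
j: (-5)·(-5) - (-2)·(-4) = 25 - 8 = 17
k: (-2)·5 - (-2)·(-5) = -10 - 10 = -20
AB × AC = (33, 17, -20)
|AB × AC| = √1778 ≈ 42.1663
area = ½ · 42.1663 ≈ 21.083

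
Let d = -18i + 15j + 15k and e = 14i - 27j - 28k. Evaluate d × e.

i: 15·(-28) - 15·(-27) = -420 - (-405) = -15
j: 15·14 - (-18)·(-28) = 210 - 504 = -294
k: (-18)·(-27) - 15·14 = 486 - 210 = 276
d × e = (-15, -294, 276)

(-15, -294, 276)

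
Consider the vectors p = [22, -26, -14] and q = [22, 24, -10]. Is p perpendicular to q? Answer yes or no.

p · q = 22·22 + (-26)·24 + (-14)·(-10) = 484 - 624 + 140 = 0
Zero, so the vectors are orthogonal.

yes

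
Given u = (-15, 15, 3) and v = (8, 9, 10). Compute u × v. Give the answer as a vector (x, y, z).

(123, 174, -255)

i: 15·10 - 3·9 = 150 - 27 = 123
j: 3·8 - (-15)·10 = 24 - (-150) = 174
k: (-15)·9 - 15·8 = -135 - 120 = -255
u × v = (123, 174, -255)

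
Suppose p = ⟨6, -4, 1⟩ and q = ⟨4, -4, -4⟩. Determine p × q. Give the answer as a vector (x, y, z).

(20, 28, -8)

i: (-4)·(-4) - 1·(-4) = 16 - (-4) = 20
j: 1·4 - 6·(-4) = 4 - (-24) = 28
k: 6·(-4) - (-4)·4 = -24 - (-16) = -8
p × q = (20, 28, -8)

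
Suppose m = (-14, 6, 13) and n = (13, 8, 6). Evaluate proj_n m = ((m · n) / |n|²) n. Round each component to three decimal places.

m · n = (-14)·13 + 6·8 + 13·6 = -182 + 48 + 78 = -56
|n|² = 169 + 64 + 36 = 269
proj_n m = (-56/269) · (13, 8, 6) ≈ (-2.706, -1.665, -1.249)

(-2.706, -1.665, -1.249)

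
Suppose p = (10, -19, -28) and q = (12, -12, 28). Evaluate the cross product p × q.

i: (-19)·28 - (-28)·(-12) = -532 - 336 = -868
j: (-28)·12 - 10·28 = -336 - 280 = -616
k: 10·(-12) - (-19)·12 = -120 - (-228) = 108
p × q = (-868, -616, 108)

(-868, -616, 108)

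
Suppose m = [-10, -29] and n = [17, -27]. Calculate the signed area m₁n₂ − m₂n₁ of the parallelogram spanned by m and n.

(-10)·(-27) - (-29)·17 = 270 - (-493) = 763

763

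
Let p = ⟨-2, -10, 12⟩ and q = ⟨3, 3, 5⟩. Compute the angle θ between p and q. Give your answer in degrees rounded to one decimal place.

p · q = (-2)·3 + (-10)·3 + 12·5 = -6 - 30 + 60 = 24
|p|² = 4 + 100 + 144 = 248,  |p| = √248 ≈ 15.748016
|q|² = 9 + 9 + 25 = 43,  |q| = √43 ≈ 6.557439
cos θ = 24 / (15.748016 · 6.557439) ≈ 0.23241
θ = arccos(0.23241) ≈ 76.6°

76.6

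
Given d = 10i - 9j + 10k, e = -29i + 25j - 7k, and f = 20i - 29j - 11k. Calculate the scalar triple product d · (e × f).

2761

e × f:
i: 25·(-11) - (-7)·(-29) = -275 - 203 = -478
j: (-7)·20 - (-29)·(-11) = -140 - 319 = -459
k: (-29)·(-29) - 25·20 = 841 - 500 = 341
e × f = (-478, -459, 341)
d · (e × f) = 10·(-478) + (-9)·(-459) + 10·341 = -4780 + 4131 + 3410 = 2761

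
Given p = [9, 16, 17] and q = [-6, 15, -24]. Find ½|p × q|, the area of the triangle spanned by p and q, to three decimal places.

344.484

i: 16·(-24) - 17·15 = -384 - 255 = -639
j: 17·(-6) - 9·(-24) = -102 - (-216) = 114
k: 9·15 - 16·(-6) = 135 - (-96) = 231
p × q = (-639, 114, 231)
|p × q| = √((-639)² + 114² + 231²) = √474678 ≈ 688.9688
area = ½ · 688.9688 ≈ 344.484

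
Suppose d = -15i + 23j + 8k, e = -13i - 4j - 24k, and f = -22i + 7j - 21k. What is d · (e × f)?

653

e × f:
i: (-4)·(-21) - (-24)·7 = 84 - (-168) = 252
j: (-24)·(-22) - (-13)·(-21) = 528 - 273 = 255
k: (-13)·7 - (-4)·(-22) = -91 - 88 = -179
e × f = (252, 255, -179)
d · (e × f) = (-15)·252 + 23·255 + 8·(-179) = -3780 + 5865 - 1432 = 653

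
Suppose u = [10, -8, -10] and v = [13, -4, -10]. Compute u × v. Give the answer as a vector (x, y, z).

(40, -30, 64)

i: (-8)·(-10) - (-10)·(-4) = 80 - 40 = 40
j: (-10)·13 - 10·(-10) = -130 - (-100) = -30
k: 10·(-4) - (-8)·13 = -40 - (-104) = 64
u × v = (40, -30, 64)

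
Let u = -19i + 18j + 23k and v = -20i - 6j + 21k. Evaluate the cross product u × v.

i: 18·21 - 23·(-6) = 378 - (-138) = 516
j: 23·(-20) - (-19)·21 = -460 - (-399) = -61
k: (-19)·(-6) - 18·(-20) = 114 - (-360) = 474
u × v = (516, -61, 474)

(516, -61, 474)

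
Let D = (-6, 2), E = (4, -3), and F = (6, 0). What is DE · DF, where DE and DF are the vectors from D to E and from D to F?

DE = E − D = (10, -5)
DF = F − D = (12, -2)
DE · DF = 10·12 + (-5)·(-2) = 120 + 10 = 130

130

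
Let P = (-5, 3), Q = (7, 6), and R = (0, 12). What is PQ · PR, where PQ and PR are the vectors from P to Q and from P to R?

PQ = Q − P = (12, 3)
PR = R − P = (5, 9)
PQ · PR = 12·5 + 3·9 = 60 + 27 = 87

87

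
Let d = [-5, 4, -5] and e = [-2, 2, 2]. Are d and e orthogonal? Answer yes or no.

d · e = (-5)·(-2) + 4·2 + (-5)·2 = 10 + 8 - 10 = 8
Nonzero, so the vectors are not orthogonal.

no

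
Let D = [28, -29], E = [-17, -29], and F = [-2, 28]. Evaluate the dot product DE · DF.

DE = E − D = (-45, 0)
DF = F − D = (-30, 57)
DE · DF = (-45)·(-30) + 0·57 = 1350 + 0 = 1350

1350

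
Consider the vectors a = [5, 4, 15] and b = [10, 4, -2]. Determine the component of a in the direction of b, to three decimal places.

a · b = 5·10 + 4·4 + 15·(-2) = 50 + 16 - 30 = 36
|b| = √(100 + 16 + 4) = √120 ≈ 10.9545
comp_b a = 36 / √120 ≈ 3.286

3.286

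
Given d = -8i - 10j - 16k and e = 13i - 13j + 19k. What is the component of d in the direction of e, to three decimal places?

-10.515

d · e = (-8)·13 + (-10)·(-13) + (-16)·19 = -104 + 130 - 304 = -278
|e| = √(169 + 169 + 361) = √699 ≈ 26.4386
comp_e d = -278 / √699 ≈ -10.515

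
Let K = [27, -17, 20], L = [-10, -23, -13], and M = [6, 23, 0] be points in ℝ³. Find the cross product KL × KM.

(1440, -47, -1606)

KL = (-37, -6, -33)
KM = (-21, 40, -20)
i: (-6)·(-20) - (-33)·40 = 120 - (-1320) = 1440
j: (-33)·(-21) - (-37)·(-20) = 693 - 740 = -47
k: (-37)·40 - (-6)·(-21) = -1480 - 126 = -1606
KL × KM = (1440, -47, -1606)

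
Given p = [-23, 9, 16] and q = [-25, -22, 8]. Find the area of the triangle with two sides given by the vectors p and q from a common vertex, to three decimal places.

436.117

i: 9·8 - 16·(-22) = 72 - (-352) = 424
j: 16·(-25) - (-23)·8 = -400 - (-184) = -216
k: (-23)·(-22) - 9·(-25) = 506 - (-225) = 731
p × q = (424, -216, 731)
|p × q| = √(424² + (-216)² + 731²) = √760793 ≈ 872.2345
area = ½ · 872.2345 ≈ 436.117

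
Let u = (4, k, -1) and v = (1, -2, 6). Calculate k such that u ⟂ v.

u · v = 4·1 + k·(-2) + (-1)·6 = -2 - 2k
Set equal to 0: -2k = 2, so k = -1.

-1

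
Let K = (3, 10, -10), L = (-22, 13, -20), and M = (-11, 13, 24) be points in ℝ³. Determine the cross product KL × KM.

(132, 990, -33)

KL = (-25, 3, -10)
KM = (-14, 3, 34)
i: 3·34 - (-10)·3 = 102 - (-30) = 132
j: (-10)·(-14) - (-25)·34 = 140 - (-850) = 990
k: (-25)·3 - 3·(-14) = -75 - (-42) = -33
KL × KM = (132, 990, -33)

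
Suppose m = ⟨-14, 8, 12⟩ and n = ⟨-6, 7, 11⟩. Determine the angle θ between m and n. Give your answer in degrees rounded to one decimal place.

m · n = (-14)·(-6) + 8·7 + 12·11 = 84 + 56 + 132 = 272
|m|² = 196 + 64 + 144 = 404,  |m| = √404 ≈ 20.099751
|n|² = 36 + 49 + 121 = 206,  |n| = √206 ≈ 14.352700
cos θ = 272 / (20.099751 · 14.352700) ≈ 0.94285
θ = arccos(0.94285) ≈ 19.5°

19.5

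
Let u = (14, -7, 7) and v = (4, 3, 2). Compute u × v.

i: (-7)·2 - 7·3 = -14 - 21 = -35
j: 7·4 - 14·2 = 28 - 28 = 0
k: 14·3 - (-7)·4 = 42 - (-28) = 70
u × v = (-35, 0, 70)

(-35, 0, 70)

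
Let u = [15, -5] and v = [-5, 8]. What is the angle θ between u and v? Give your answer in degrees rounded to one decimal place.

u · v = 15·(-5) + (-5)·8 = -75 - 40 = -115
|u|² = 225 + 25 = 250,  |u| = √250 ≈ 15.811388
|v|² = 25 + 64 = 89,  |v| = √89 ≈ 9.433981
cos θ = -115 / (15.811388 · 9.433981) ≈ -0.77096
θ = arccos(-0.77096) ≈ 140.4°

140.4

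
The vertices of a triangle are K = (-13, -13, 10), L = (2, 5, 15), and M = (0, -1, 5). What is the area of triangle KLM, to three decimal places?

KL = (15, 18, 5),  KM = (13, 12, -5)
i: 18·(-5) - 5·12 = -90 - 60 = -150
j: 5·13 - 15·(-5) = 65 - (-75) = 140
k: 15·12 - 18·13 = 180 - 234 = -54
KL × KM = (-150, 140, -54)
|KL × KM| = √45016 ≈ 212.1697
area = ½ · 212.1697 ≈ 106.085

106.085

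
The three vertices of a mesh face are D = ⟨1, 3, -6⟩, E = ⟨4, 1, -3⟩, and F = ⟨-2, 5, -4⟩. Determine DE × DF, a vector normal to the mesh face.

(-10, -15, 0)

DE = (3, -2, 3)
DF = (-3, 2, 2)
i: (-2)·2 - 3·2 = -4 - 6 = -10
j: 3·(-3) - 3·2 = -9 - 6 = -15
k: 3·2 - (-2)·(-3) = 6 - 6 = 0
DE × DF = (-10, -15, 0)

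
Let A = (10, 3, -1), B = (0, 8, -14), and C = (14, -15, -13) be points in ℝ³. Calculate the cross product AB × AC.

AB = (-10, 5, -13)
AC = (4, -18, -12)
i: 5·(-12) - (-13)·(-18) = -60 - 234 = -294
j: (-13)·4 - (-10)·(-12) = -52 - 120 = -172
k: (-10)·(-18) - 5·4 = 180 - 20 = 160
AB × AC = (-294, -172, 160)

(-294, -172, 160)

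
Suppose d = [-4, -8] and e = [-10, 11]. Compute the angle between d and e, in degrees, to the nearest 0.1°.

111.2

d · e = (-4)·(-10) + (-8)·11 = 40 - 88 = -48
|d|² = 16 + 64 = 80,  |d| = √80 ≈ 8.944272
|e|² = 100 + 121 = 221,  |e| = √221 ≈ 14.866069
cos θ = -48 / (8.944272 · 14.866069) ≈ -0.36099
θ = arccos(-0.36099) ≈ 111.2°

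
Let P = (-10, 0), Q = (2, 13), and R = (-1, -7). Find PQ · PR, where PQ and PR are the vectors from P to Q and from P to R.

PQ = Q − P = (12, 13)
PR = R − P = (9, -7)
PQ · PR = 12·9 + 13·(-7) = 108 - 91 = 17

17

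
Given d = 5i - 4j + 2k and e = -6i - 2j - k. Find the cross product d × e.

i: (-4)·(-1) - 2·(-2) = 4 - (-4) = 8
j: 2·(-6) - 5·(-1) = -12 - (-5) = -7
k: 5·(-2) - (-4)·(-6) = -10 - 24 = -34
d × e = (8, -7, -34)

(8, -7, -34)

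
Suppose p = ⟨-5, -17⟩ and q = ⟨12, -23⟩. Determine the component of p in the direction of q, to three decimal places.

p · q = (-5)·12 + (-17)·(-23) = -60 + 391 = 331
|q| = √(144 + 529) = √673 ≈ 25.9422
comp_q p = 331 / √673 ≈ 12.759

12.759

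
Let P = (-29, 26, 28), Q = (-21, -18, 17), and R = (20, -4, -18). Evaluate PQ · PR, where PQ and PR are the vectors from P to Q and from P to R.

2218

PQ = Q − P = (8, -44, -11)
PR = R − P = (49, -30, -46)
PQ · PR = 8·49 + (-44)·(-30) + (-11)·(-46) = 392 + 1320 + 506 = 2218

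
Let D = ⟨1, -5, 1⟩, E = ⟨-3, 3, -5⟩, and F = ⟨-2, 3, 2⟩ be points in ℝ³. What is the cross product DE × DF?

(56, 22, -8)

DE = (-4, 8, -6)
DF = (-3, 8, 1)
i: 8·1 - (-6)·8 = 8 - (-48) = 56
j: (-6)·(-3) - (-4)·1 = 18 - (-4) = 22
k: (-4)·8 - 8·(-3) = -32 - (-24) = -8
DE × DF = (56, 22, -8)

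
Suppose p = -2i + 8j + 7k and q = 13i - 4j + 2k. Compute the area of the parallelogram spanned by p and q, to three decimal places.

i: 8·2 - 7·(-4) = 16 - (-28) = 44
j: 7·13 - (-2)·2 = 91 - (-4) = 95
k: (-2)·(-4) - 8·13 = 8 - 104 = -96
p × q = (44, 95, -96)
|p × q| = √(44² + 95² + (-96)²) = √20177 ≈ 142.0458

142.046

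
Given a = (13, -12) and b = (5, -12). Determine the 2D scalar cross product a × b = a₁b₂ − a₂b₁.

-96

13·(-12) - (-12)·5 = -156 - (-60) = -96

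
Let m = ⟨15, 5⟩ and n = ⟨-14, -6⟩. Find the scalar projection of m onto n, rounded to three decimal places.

m · n = 15·(-14) + 5·(-6) = -210 - 30 = -240
|n| = √(196 + 36) = √232 ≈ 15.2315
comp_n m = -240 / √232 ≈ -15.757

-15.757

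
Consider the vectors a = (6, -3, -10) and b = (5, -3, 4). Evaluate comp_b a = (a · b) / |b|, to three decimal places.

a · b = 6·5 + (-3)·(-3) + (-10)·4 = 30 + 9 - 40 = -1
|b| = √(25 + 9 + 16) = √50 ≈ 7.0711
comp_b a = -1 / √50 ≈ -0.141

-0.141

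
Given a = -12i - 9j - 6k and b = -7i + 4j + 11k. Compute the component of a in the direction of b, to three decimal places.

a · b = (-12)·(-7) + (-9)·4 + (-6)·11 = 84 - 36 - 66 = -18
|b| = √(49 + 16 + 121) = √186 ≈ 13.6382
comp_b a = -18 / √186 ≈ -1.320

-1.320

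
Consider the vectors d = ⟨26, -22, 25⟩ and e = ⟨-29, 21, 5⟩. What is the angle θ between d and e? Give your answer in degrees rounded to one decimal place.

d · e = 26·(-29) + (-22)·21 + 25·5 = -754 - 462 + 125 = -1091
|d|² = 676 + 484 + 625 = 1785,  |d| = √1785 ≈ 42.249260
|e|² = 841 + 441 + 25 = 1307,  |e| = √1307 ≈ 36.152455
cos θ = -1091 / (42.249260 · 36.152455) ≈ -0.71428
θ = arccos(-0.71428) ≈ 135.6°

135.6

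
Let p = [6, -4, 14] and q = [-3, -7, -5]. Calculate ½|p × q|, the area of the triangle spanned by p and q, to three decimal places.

i: (-4)·(-5) - 14·(-7) = 20 - (-98) = 118
j: 14·(-3) - 6·(-5) = -42 - (-30) = -12
k: 6·(-7) - (-4)·(-3) = -42 - 12 = -54
p × q = (118, -12, -54)
|p × q| = √(118² + (-12)² + (-54)²) = √16984 ≈ 130.3227
area = ½ · 130.3227 ≈ 65.161

65.161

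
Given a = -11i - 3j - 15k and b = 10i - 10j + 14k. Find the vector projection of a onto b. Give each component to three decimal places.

a · b = (-11)·10 + (-3)·(-10) + (-15)·14 = -110 + 30 - 210 = -290
|b|² = 100 + 100 + 196 = 396
proj_b a = (-290/396) · (10, -10, 14) ≈ (-7.323, 7.323, -10.253)

(-7.323, 7.323, -10.253)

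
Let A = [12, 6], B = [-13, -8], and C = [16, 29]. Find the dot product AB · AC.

-422

AB = B − A = (-25, -14)
AC = C − A = (4, 23)
AB · AC = (-25)·4 + (-14)·23 = -100 - 322 = -422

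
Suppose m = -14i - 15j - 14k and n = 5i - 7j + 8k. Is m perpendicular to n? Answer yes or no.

m · n = (-14)·5 + (-15)·(-7) + (-14)·8 = -70 + 105 - 112 = -77
Nonzero, so the vectors are not orthogonal.

no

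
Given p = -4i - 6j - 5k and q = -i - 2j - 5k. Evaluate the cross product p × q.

(20, -15, 2)

i: (-6)·(-5) - (-5)·(-2) = 30 - 10 = 20
j: (-5)·(-1) - (-4)·(-5) = 5 - 20 = -15
k: (-4)·(-2) - (-6)·(-1) = 8 - 6 = 2
p × q = (20, -15, 2)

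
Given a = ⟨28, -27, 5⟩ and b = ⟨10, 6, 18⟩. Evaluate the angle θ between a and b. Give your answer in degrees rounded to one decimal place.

75.7

a · b = 28·10 + (-27)·6 + 5·18 = 280 - 162 + 90 = 208
|a|² = 784 + 729 + 25 = 1538,  |a| = √1538 ≈ 39.217343
|b|² = 100 + 36 + 324 = 460,  |b| = √460 ≈ 21.447611
cos θ = 208 / (39.217343 · 21.447611) ≈ 0.24729
θ = arccos(0.24729) ≈ 75.7°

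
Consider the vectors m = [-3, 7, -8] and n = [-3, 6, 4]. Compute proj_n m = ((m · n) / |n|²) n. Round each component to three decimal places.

(-0.934, 1.869, 1.246)

m · n = (-3)·(-3) + 7·6 + (-8)·4 = 9 + 42 - 32 = 19
|n|² = 9 + 36 + 16 = 61
proj_n m = (19/61) · (-3, 6, 4) ≈ (-0.934, 1.869, 1.246)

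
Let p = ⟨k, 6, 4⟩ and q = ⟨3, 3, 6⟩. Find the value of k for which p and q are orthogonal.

-14

p · q = k·3 + 6·3 + 4·6 = 42 + 3k
Set equal to 0: 3k = -42, so k = -14.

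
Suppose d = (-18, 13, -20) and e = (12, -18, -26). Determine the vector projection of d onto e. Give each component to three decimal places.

d · e = (-18)·12 + 13·(-18) + (-20)·(-26) = -216 - 234 + 520 = 70
|e|² = 144 + 324 + 676 = 1144
proj_e d = (70/1144) · (12, -18, -26) ≈ (0.734, -1.101, -1.591)

(0.734, -1.101, -1.591)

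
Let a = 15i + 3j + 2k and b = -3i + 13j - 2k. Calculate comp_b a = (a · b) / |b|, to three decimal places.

-0.741

a · b = 15·(-3) + 3·13 + 2·(-2) = -45 + 39 - 4 = -10
|b| = √(9 + 169 + 4) = √182 ≈ 13.4907
comp_b a = -10 / √182 ≈ -0.741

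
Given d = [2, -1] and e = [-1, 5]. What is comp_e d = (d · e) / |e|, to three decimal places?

d · e = 2·(-1) + (-1)·5 = -2 - 5 = -7
|e| = √(1 + 25) = √26 ≈ 5.0990
comp_e d = -7 / √26 ≈ -1.373

-1.373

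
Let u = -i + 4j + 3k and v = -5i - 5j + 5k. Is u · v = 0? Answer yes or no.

yes

u · v = (-1)·(-5) + 4·(-5) + 3·5 = 5 - 20 + 15 = 0
Zero, so the vectors are orthogonal.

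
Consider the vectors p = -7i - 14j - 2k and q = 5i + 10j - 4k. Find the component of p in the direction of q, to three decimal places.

-14.064

p · q = (-7)·5 + (-14)·10 + (-2)·(-4) = -35 - 140 + 8 = -167
|q| = √(25 + 100 + 16) = √141 ≈ 11.8743
comp_q p = -167 / √141 ≈ -14.064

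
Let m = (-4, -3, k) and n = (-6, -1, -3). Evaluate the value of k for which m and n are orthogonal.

m · n = (-4)·(-6) + (-3)·(-1) + k·(-3) = 27 - 3k
Set equal to 0: -3k = -27, so k = 9.

9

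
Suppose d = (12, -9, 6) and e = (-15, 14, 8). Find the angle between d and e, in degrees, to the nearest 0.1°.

136.5

d · e = 12·(-15) + (-9)·14 + 6·8 = -180 - 126 + 48 = -258
|d|² = 144 + 81 + 36 = 261,  |d| = √261 ≈ 16.155494
|e|² = 225 + 196 + 64 = 485,  |e| = √485 ≈ 22.022716
cos θ = -258 / (16.155494 · 22.022716) ≈ -0.72515
θ = arccos(-0.72515) ≈ 136.5°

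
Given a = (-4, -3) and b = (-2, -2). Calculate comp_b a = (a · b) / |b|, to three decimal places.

a · b = (-4)·(-2) + (-3)·(-2) = 8 + 6 = 14
|b| = √(4 + 4) = √8 ≈ 2.8284
comp_b a = 14 / √8 ≈ 4.950

4.950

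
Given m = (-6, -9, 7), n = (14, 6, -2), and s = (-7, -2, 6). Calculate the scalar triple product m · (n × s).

536

n × s:
i: 6·6 - (-2)·(-2) = 36 - 4 = 32
j: (-2)·(-7) - 14·6 = 14 - 84 = -70
k: 14·(-2) - 6·(-7) = -28 - (-42) = 14
n × s = (32, -70, 14)
m · (n × s) = (-6)·32 + (-9)·(-70) + 7·14 = -192 + 630 + 98 = 536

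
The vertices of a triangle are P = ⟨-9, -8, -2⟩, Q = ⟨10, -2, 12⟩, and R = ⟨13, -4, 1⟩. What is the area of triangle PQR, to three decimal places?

PQ = (19, 6, 14),  PR = (22, 4, 3)
i: 6·3 - 14·4 = 18 - 56 = -38
j: 14·22 - 19·3 = 308 - 57 = 251
k: 19·4 - 6·22 = 76 - 132 = -56
PQ × PR = (-38, 251, -56)
|PQ × PR| = √67581 ≈ 259.9635
area = ½ · 259.9635 ≈ 129.982

129.982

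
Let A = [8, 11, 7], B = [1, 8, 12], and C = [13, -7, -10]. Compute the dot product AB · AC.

-66

AB = B − A = (-7, -3, 5)
AC = C − A = (5, -18, -17)
AB · AC = (-7)·5 + (-3)·(-18) + 5·(-17) = -35 + 54 - 85 = -66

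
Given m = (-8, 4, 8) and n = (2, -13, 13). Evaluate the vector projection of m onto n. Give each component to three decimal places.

(0.211, -1.368, 1.368)

m · n = (-8)·2 + 4·(-13) + 8·13 = -16 - 52 + 104 = 36
|n|² = 4 + 169 + 169 = 342
proj_n m = (36/342) · (2, -13, 13) ≈ (0.211, -1.368, 1.368)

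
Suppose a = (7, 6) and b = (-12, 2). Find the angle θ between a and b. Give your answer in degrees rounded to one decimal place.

129.9

a · b = 7·(-12) + 6·2 = -84 + 12 = -72
|a|² = 49 + 36 = 85,  |a| = √85 ≈ 9.219544
|b|² = 144 + 4 = 148,  |b| = √148 ≈ 12.165525
cos θ = -72 / (9.219544 · 12.165525) ≈ -0.64194
θ = arccos(-0.64194) ≈ 129.9°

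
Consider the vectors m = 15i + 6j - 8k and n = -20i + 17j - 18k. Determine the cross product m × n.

i: 6·(-18) - (-8)·17 = -108 - (-136) = 28
j: (-8)·(-20) - 15·(-18) = 160 - (-270) = 430
k: 15·17 - 6·(-20) = 255 - (-120) = 375
m × n = (28, 430, 375)

(28, 430, 375)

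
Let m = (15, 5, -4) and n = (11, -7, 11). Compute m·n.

86

m · n = 15·11 + 5·(-7) + (-4)·11 = 165 - 35 - 44 = 86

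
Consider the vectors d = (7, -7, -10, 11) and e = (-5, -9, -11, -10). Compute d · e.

d · e = 7·(-5) + (-7)·(-9) + (-10)·(-11) + 11·(-10) = -35 + 63 + 110 - 110 = 28

28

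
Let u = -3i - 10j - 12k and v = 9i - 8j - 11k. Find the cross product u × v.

i: (-10)·(-11) - (-12)·(-8) = 110 - 96 = 14
j: (-12)·9 - (-3)·(-11) = -108 - 33 = -141
k: (-3)·(-8) - (-10)·9 = 24 - (-90) = 114
u × v = (14, -141, 114)

(14, -141, 114)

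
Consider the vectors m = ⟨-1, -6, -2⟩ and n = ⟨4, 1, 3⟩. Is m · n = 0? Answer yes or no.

m · n = (-1)·4 + (-6)·1 + (-2)·3 = -4 - 6 - 6 = -16
Nonzero, so the vectors are not orthogonal.

no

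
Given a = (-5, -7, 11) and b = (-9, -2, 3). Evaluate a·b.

92

a · b = (-5)·(-9) + (-7)·(-2) + 11·3 = 45 + 14 + 33 = 92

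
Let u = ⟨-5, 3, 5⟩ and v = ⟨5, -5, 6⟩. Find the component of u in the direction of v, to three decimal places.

u · v = (-5)·5 + 3·(-5) + 5·6 = -25 - 15 + 30 = -10
|v| = √(25 + 25 + 36) = √86 ≈ 9.2736
comp_v u = -10 / √86 ≈ -1.078

-1.078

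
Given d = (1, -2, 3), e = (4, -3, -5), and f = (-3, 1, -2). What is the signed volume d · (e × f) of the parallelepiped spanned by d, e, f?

e × f:
i: (-3)·(-2) - (-5)·1 = 6 - (-5) = 11
j: (-5)·(-3) - 4·(-2) = 15 - (-8) = 23
k: 4·1 - (-3)·(-3) = 4 - 9 = -5
e × f = (11, 23, -5)
d · (e × f) = 1·11 + (-2)·23 + 3·(-5) = 11 - 46 - 15 = -50

-50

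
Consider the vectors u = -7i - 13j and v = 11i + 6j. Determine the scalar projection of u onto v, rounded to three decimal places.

-12.370

u · v = (-7)·11 + (-13)·6 = -77 - 78 = -155
|v| = √(121 + 36) = √157 ≈ 12.5300
comp_v u = -155 / √157 ≈ -12.370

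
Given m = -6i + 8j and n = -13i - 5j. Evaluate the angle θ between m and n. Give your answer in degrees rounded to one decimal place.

74.2

m · n = (-6)·(-13) + 8·(-5) = 78 - 40 = 38
|m|² = 36 + 64 = 100,  |m| = √100 ≈ 10.000000
|n|² = 169 + 25 = 194,  |n| = √194 ≈ 13.928388
cos θ = 38 / (10.000000 · 13.928388) ≈ 0.27282
θ = arccos(0.27282) ≈ 74.2°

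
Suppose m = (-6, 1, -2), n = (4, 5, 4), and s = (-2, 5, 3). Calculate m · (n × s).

n × s:
i: 5·3 - 4·5 = 15 - 20 = -5
j: 4·(-2) - 4·3 = -8 - 12 = -20
k: 4·5 - 5·(-2) = 20 - (-10) = 30
n × s = (-5, -20, 30)
m · (n × s) = (-6)·(-5) + 1·(-20) + (-2)·30 = 30 - 20 - 60 = -50

-50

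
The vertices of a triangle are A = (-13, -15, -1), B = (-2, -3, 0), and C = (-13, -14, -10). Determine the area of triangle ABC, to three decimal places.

73.829

AB = (11, 12, 1),  AC = (0, 1, -9)
i: 12·(-9) - 1·1 = -108 - 1 = -109
j: 1·0 - 11·(-9) = 0 - (-99) = 99
k: 11·1 - 12·0 = 11 - 0 = 11
AB × AC = (-109, 99, 11)
|AB × AC| = √21803 ≈ 147.6584
area = ½ · 147.6584 ≈ 73.829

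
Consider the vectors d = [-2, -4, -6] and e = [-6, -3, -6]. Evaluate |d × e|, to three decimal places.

30.594

i: (-4)·(-6) - (-6)·(-3) = 24 - 18 = 6
j: (-6)·(-6) - (-2)·(-6) = 36 - 12 = 24
k: (-2)·(-3) - (-4)·(-6) = 6 - 24 = -18
d × e = (6, 24, -18)
|d × e| = √(6² + 24² + (-18)²) = √936 ≈ 30.5941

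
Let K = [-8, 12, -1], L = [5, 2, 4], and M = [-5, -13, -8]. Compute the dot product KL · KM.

KL = L − K = (13, -10, 5)
KM = M − K = (3, -25, -7)
KL · KM = 13·3 + (-10)·(-25) + 5·(-7) = 39 + 250 - 35 = 254

254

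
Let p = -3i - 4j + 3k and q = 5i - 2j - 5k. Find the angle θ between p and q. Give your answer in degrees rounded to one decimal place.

p · q = (-3)·5 + (-4)·(-2) + 3·(-5) = -15 + 8 - 15 = -22
|p|² = 9 + 16 + 9 = 34,  |p| = √34 ≈ 5.830952
|q|² = 25 + 4 + 25 = 54,  |q| = √54 ≈ 7.348469
cos θ = -22 / (5.830952 · 7.348469) ≈ -0.51344
θ = arccos(-0.51344) ≈ 120.9°

120.9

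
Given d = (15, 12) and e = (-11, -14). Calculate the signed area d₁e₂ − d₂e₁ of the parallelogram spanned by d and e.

15·(-14) - 12·(-11) = -210 - (-132) = -78

-78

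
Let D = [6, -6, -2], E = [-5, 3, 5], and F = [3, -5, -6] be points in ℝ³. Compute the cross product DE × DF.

(-43, -65, 16)

DE = (-11, 9, 7)
DF = (-3, 1, -4)
i: 9·(-4) - 7·1 = -36 - 7 = -43
j: 7·(-3) - (-11)·(-4) = -21 - 44 = -65
k: (-11)·1 - 9·(-3) = -11 - (-27) = 16
DE × DF = (-43, -65, 16)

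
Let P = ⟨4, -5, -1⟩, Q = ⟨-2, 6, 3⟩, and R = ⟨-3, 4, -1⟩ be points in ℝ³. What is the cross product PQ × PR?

(-36, -28, 23)

PQ = (-6, 11, 4)
PR = (-7, 9, 0)
i: 11·0 - 4·9 = 0 - 36 = -36
j: 4·(-7) - (-6)·0 = -28 - 0 = -28
k: (-6)·9 - 11·(-7) = -54 - (-77) = 23
PQ × PR = (-36, -28, 23)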